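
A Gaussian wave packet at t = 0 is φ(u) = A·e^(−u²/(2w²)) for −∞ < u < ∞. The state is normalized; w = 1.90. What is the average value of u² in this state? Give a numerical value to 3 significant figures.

⟨u^2⟩ ≈ 1.81

By definition ⟨u²⟩ = ∫ u^2 |φ(u)|² du.
Using the Gaussian integral ∫_{−∞}^{∞} e^(−αu²) du = √(π/α), the ratio of the moment integral to the normalization integral gives ⟨u²⟩ = w^2/2.
With w = 1.90, ⟨u^2⟩ = 1.805.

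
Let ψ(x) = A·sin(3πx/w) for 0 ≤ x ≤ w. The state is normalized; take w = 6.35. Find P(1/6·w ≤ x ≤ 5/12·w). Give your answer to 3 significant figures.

|ψ|² is the probability density, so P = ∫_{1/6·w}^{5/12·w} |ψ|² dx.
The normalization integral ∫|ψ|²dx over the whole domain equals w/2·A², and A² cancels in the ratio.
Let u = x/w; then A² and the length scale cancel, so P = ∫_{1/6}^{5/12} sin(3·π·u)^2 du ÷ ∫_{0}^{1} sin(3·π·u)^2 du.
An antiderivative of sin(3·π·u)^2 is u/2 - sin(6·π·u)/(12·π); evaluating from 1/6 to 5/12 gives 1/8 - 1/(12·π), while the full integral is 1/2.
Evaluating gives P = (-2 + 3·π)/(12·π).

P ≈ 0.197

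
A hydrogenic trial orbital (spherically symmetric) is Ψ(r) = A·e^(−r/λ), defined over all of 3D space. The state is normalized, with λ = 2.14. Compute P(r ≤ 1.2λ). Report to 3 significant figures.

P ≈ 0.430

P = ∫ |Ψ|² 4πr² dr over r ≤ 1.2λ.
Normalization gives A² = 1/(π·λ^3).
Let u = r/λ; then A², 4π and the length scale all cancel, so P = ∫_{0}^{1.2} u^2·e^(-2·u) du ÷ ∫_{0}^{∞} u^2·e^(-2·u) du.
Using ∫ u^2·e^(-2·u) du = -(2·u^2 + 2·u + 1)·e^(-2·u)/4, the numerator is 1/4 - 157·e^(-12/5)/100 and the denominator is 1/4.
Taking the ratio yields P = 0.4303.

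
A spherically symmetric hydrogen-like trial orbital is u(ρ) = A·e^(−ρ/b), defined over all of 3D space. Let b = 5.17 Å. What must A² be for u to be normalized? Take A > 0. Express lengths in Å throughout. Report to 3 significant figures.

Normalization requires ∫|u|² 4πρ² dρ = 1, integrated from 0 to ∞.
The angular integral contributes 4π, leaving ∫₀^∞ ρ²|u|² dρ.
Recall ∫₀^∞ ρ^m e^(−ρ/β) dρ = m!·β^(m+1), ∫|u|² 4πρ² dρ = A²·(π·b^3).
With b = 5.17: A² = 0.002303 and A = 0.04799.

A^2 ≈ 0.00230 Å^(-3)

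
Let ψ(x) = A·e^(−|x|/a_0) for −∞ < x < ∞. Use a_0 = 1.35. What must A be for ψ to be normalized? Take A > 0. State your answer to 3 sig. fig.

Require ∫ |ψ|² dx = 1 over the whole domain.
Using ∫₀^∞ xⁿ e^(−αx) dx = n!/αⁿ⁺¹, ∫|ψ|² dx = A²·(a_0).
Setting this equal to 1 gives A² = 1/(a_0).
With a_0 = 1.35: A² = 0.7407 and A = 0.8607.

A ≈ 0.861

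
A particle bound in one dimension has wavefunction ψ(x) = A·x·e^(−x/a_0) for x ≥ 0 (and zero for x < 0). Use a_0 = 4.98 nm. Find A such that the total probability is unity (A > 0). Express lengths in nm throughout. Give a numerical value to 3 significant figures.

A ≈ 0.180 nm^(-3/2)

We need A² ∫|f|² dx = 1, taking the integral from 0 to ∞.
With ∫₀^∞ x^2 e^(−αx) dx = 2!/α^3, with ψ = A·x·e^(−x/a_0), the integral evaluates to A²·[a_0^3/4].
Substituting a_0 = 4.98 gives A² = 0.03239, so A = 0.1800.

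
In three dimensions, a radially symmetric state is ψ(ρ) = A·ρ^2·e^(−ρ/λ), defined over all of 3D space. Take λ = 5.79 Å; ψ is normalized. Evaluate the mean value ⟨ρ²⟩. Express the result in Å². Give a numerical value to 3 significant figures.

⟨ρ²⟩ = ∫ ρ^2 |ψ|² 4πρ² dρ over the full domain.
Since the A² factors cancel between numerator and denominator, ⟨ρ²⟩ = 14·λ^2.
Putting λ = 5.79 gives 469.3.

⟨ρ^2⟩ ≈ 469 Å^2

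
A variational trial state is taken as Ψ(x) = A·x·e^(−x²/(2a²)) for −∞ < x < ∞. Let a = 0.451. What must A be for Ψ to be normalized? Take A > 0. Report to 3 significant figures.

A ≈ 3.51

The normalization condition is ∫|Ψ|² dx = 1 from −∞ to ∞.
∫|Ψ|² dx = A²·(√(π)·a^3/2).
Hence A² = 1/[√(π)·a^3/2].
Substituting a = 0.451 gives A² = 12.30, so A = 3.507.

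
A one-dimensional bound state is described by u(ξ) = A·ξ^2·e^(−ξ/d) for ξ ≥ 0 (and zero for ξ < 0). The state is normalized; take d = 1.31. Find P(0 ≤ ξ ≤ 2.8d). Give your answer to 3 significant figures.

P = ∫_{0}^{2.8d} |u(ξ)|² dξ.
With A² fixed by ∫|u|² = 1, i.e. A² = (3·d^5/4)^(−1), substitute and integrate.
Substituting t = ξ/d, A² and the length scale cancel in the ratio: P = ∫_{0}^{2.8} t^4·e^(-2·t) dt / ∫_{0}^{∞} t^4·e^(-2·t) dt.
An antiderivative of t^4·e^(-2·t) is -(t^4/2 + t^3 + 3·t^2/2 + 3·t/2 + 3/4)·e^(-2·t); evaluating from 0 to 2.8 gives ≈ 0.49339, while the full integral is 3/4.
Taking the ratio, P = 0.6578.

P ≈ 0.658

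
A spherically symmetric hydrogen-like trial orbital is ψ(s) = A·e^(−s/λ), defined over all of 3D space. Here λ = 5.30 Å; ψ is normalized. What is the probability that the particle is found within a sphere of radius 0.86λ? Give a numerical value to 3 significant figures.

P = ∫ |ψ|² 4πs² ds over s ≤ 0.86λ.
The full normalization integral is A²·[π·λ^3] = 1, fixing A².
Substituting u = s/λ, A², 4π and the length scale all cancel in the ratio: P = ∫_{0}^{0.86} u^2·e^(-2·u) du / ∫_{0}^{∞} u^2·e^(-2·u) du.
Using ∫ u^2·e^(-2·u) du = -(2·u^2 + 2·u + 1)·e^(-2·u)/4, the numerator is 1/4 - 5249·e^(-43/25)/5000 and the denominator is 1/4.
This evaluates to P = 0.2481.

P ≈ 0.248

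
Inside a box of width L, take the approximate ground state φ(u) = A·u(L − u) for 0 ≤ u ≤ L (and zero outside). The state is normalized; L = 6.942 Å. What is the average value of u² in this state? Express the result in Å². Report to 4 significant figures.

⟨u^2⟩ ≈ 13.77 Å^2

The expectation value is the |φ|²-weighted average of u^2: ∫ u^2|φ|² du.
Expanding the polynomial and integrating term by term, since the A² factors cancel between numerator and denominator, ⟨u²⟩ = 2·L^2/7.
With L = 6.942, ⟨u^2⟩ = 13.769.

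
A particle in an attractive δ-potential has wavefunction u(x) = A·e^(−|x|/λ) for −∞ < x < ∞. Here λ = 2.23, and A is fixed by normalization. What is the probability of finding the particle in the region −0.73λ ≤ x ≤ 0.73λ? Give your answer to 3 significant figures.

|u|² is the probability density, so P = ∫_{−0.73λ}^{0.73λ} |u|² dx.
Since A² = 1/(λ), this is the region integral divided by the full normalization integral.
Both integrals are even about x = 0, so only the x ≥ 0 halves are needed (the factors of 2 cancel). In terms of t = x/λ (A² and the length scale cancel between numerator and denominator), P = [∫_{0}^{0.73} e^(-2·t) dt] / [∫_{0}^{∞} e^(-2·t) dt].
An antiderivative of e^(-2·t) is -e^(-2·t)/2; evaluating from 0 to 0.73 gives 1/2 - e^(-73/50)/2, while the full integral is 1/2.
Taking the ratio, P = 0.7678.

P ≈ 0.768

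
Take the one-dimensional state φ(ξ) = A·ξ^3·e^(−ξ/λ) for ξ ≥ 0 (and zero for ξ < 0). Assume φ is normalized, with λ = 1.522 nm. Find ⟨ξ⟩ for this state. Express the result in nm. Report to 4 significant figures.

The expectation value is the |φ|²-weighted average of ξ: ∫ ξ|φ|² dξ.
With ∫₀^∞ ξ^7 e^(−αξ) dξ = 7!/α^8, since the A² factors cancel between numerator and denominator, ⟨ξ⟩ = 7·λ/2.
Putting λ = 1.522 gives 5.3270.

⟨ξ⟩ ≈ 5.327 nm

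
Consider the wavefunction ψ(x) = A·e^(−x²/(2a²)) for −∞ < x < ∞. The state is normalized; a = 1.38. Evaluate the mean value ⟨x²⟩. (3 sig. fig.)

⟨x^2⟩ ≈ 0.952

By definition ⟨x²⟩ = ∫ x^2 |ψ(x)|² dx.
Using the Gaussian integral ∫_{−∞}^{∞} e^(−αx²) dx = √(π/α), evaluating both integrals, ⟨x²⟩ = a^2/2.
With a = 1.38, ⟨x^2⟩ = 0.9522.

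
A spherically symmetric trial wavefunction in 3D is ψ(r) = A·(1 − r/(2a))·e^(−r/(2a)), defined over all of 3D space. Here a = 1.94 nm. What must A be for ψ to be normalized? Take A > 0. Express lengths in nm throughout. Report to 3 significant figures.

Normalization requires ∫|ψ|² 4πr² dr = 1, integrated from 0 to ∞.
The angular integral contributes 4π, leaving ∫₀^∞ r²|ψ|² dr.
Carrying out the integral gives A² · 8·π·a^3.
So A² = (8·π·a^3)^(−1).
With a = 1.94: A² = 0.005449 and A = 0.07382.

A ≈ 0.0738 nm^(-3/2)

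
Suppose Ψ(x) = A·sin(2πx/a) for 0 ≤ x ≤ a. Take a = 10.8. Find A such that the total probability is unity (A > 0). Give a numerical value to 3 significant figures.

The normalization condition is ∫|Ψ|² dx = 1 from 0 to a.
With Ψ = A·sin(2πx/a), the integral evaluates to A²·[a/2].
Setting this equal to 1 gives A² = 1/(a/2).
Substituting a = 10.8 gives A² = 0.1852, so A = 0.4303.

A ≈ 0.430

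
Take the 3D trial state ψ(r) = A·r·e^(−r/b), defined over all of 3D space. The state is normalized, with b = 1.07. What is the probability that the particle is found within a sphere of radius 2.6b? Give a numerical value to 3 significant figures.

P ≈ 0.594

Integrate the radial probability density 4πr²|ψ|² over r ≤ 2.6b.
A² is fixed by ∫₀^∞ 4πr²|ψ|² dr = 1, i.e. A² = (3·π·b^5)^(−1).
Substituting u = r/b, A², 4π and the length scale all cancel in the ratio: P = ∫_{0}^{2.6} u^4·e^(-2·u) du / ∫_{0}^{∞} u^4·e^(-2·u) du.
With ∫ u^4·e^(-2·u) du = -(u^4/2 + u^3 + 3·u^2/2 + 3·u/2 + 3/4)·e^(-2·u) + C, the region integral is ≈ 0.44540 and the full one is 3/4.
The region integral divided by the full integral gives P = 0.5939.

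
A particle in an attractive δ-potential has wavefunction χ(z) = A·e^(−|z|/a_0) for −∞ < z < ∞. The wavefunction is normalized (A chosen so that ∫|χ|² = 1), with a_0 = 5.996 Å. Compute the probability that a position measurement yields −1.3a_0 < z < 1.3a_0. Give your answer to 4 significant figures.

|χ|² is the probability density, so P = ∫_{−1.3a_0}^{1.3a_0} |χ|² dz.
With A² fixed by ∫|χ|² = 1, i.e. A² = (a_0)^(−1), substitute and integrate.
By symmetry take twice the z ≥ 0 contribution in numerator and denominator; the 2's cancel. Substituting u = z/a_0, A² and the length scale cancel in the ratio: P = ∫_{0}^{1.3} e^(-2·u) du / ∫_{0}^{∞} e^(-2·u) du.
An antiderivative of e^(-2·u) is -e^(-2·u)/2; evaluating from 0 to 1.3 gives 1/2 - e^(-13/5)/2, while the full integral is 1/2.
Evaluating gives P = 0.92573.

P ≈ 0.9257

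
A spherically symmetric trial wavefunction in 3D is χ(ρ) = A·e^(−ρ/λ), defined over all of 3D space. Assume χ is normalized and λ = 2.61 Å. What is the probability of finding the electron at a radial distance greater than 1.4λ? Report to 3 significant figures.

P = ∫ |χ|² 4πρ² dρ over ρ > 1.4λ.
A² is fixed by ∫₀^∞ 4πρ²|χ|² dρ = 1, i.e. A² = (π·λ^3)^(−1).
Let u = ρ/λ; then A², 4π and the length scale all cancel, so P = ∫_{1.4}^{∞} u^2·e^(-2·u) du ÷ ∫_{0}^{∞} u^2·e^(-2·u) du.
An antiderivative of u^2·e^(-2·u) is -(2·u^2 + 2·u + 1)·e^(-2·u)/4; evaluating from 1.4 to ∞ gives 193·e^(-14/5)/100, while the full integral is 1/4.
This evaluates to P = 0.4695.

P ≈ 0.469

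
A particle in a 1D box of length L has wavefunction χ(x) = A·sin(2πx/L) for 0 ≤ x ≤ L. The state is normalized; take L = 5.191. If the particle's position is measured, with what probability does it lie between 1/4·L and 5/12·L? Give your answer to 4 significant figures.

P ≈ 0.2356

|χ|² is the probability density, so P = ∫_{1/4·L}^{5/12·L} |χ|² dx.
With A² fixed by ∫|χ|² = 1, i.e. A² = (L/2)^(−1), substitute and integrate.
In terms of u = x/L (A² and the length scale cancel between numerator and denominator), P = [∫_{1/4}^{5/12} sin(2·π·u)^2 du] / [∫_{0}^{1} sin(2·π·u)^2 du].
With ∫ sin(2·π·u)^2 du = u/2 - sin(4·π·u)/(8·π) + C, the region integral is √(3)/(16·π) + 1/12 and the full one is 1/2.
This works out to P = (√(3)/8 + π/6)/π.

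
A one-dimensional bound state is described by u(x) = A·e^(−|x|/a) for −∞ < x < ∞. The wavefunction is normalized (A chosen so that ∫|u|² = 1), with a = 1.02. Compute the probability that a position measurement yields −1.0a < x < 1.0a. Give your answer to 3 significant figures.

P ≈ 0.865

P = ∫_{−1.0a}^{1.0a} |u(x)|² dx.
With A² fixed by ∫|u|² = 1, i.e. A² = (a)^(−1), substitute and integrate.
Both integrals are even about x = 0, so only the x ≥ 0 halves are needed (the factors of 2 cancel). Let t = x/a; then A² and the length scale cancel, so P = ∫_{0}^{1.0} e^(-2·t) dt ÷ ∫_{0}^{∞} e^(-2·t) dt.
With ∫ e^(-2·t) dt = -e^(-2·t)/2 + C, the region integral is 1/2 - e^(-2)/2 and the full one is 1/2.
The result is P = 0.8647.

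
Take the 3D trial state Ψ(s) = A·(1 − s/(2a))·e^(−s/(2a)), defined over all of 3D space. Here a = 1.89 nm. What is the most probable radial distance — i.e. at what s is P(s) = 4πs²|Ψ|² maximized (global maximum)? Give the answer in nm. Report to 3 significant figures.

s ≈ 9.90 nm

Differentiate P(s) = 4πs²|Ψ|² with respect to s and set to zero.
Solving yields s = a·(√(5) + 3).
With a = 1.89, the most probable radial distance is 9.896 nm.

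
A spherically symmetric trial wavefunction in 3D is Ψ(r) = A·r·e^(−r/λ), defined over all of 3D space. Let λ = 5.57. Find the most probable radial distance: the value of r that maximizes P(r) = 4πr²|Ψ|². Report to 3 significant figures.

r ≈ 11.1

The maximum of P(r) = 4πr²|Ψ|² occurs where its derivative vanishes.
Solving yields r = 2·λ.
With λ = 5.57, the most probable radial distance is 11.14.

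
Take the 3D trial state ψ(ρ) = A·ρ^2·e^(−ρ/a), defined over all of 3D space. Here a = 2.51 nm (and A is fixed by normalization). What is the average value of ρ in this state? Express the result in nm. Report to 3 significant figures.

⟨ρ⟩ = ∫ ρ |ψ|² 4πρ² dρ over the full domain.
Recall ∫₀^∞ ρ^m e^(−ρ/β) dρ = m!·β^(m+1), the ratio of the moment integral to the normalization integral gives ⟨ρ⟩ = 7·a/2.
Putting a = 2.51 gives 8.785.

⟨ρ⟩ ≈ 8.79 nm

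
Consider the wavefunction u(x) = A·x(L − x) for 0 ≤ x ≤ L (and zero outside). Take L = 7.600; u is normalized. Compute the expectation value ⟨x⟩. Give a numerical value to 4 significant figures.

By definition ⟨x⟩ = ∫ x |u(x)|² dx.
Expanding the polynomial and integrating term by term, evaluating both integrals, ⟨x⟩ = L/2.
With L = 7.600, ⟨x⟩ = 3.8000.

⟨x⟩ ≈ 3.800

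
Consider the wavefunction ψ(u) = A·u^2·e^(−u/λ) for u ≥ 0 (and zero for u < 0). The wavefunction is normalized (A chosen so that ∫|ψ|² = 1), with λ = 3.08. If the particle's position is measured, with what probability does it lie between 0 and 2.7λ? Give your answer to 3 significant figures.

P ≈ 0.627

The probability is P = ∫ |ψ|² du over [0, 2.7λ].
With A² fixed by ∫|ψ|² = 1, i.e. A² = (3·λ^5/4)^(−1), substitute and integrate.
Substituting t = u/λ, A² and the length scale cancel in the ratio: P = ∫_{0}^{2.7} t^4·e^(-2·t) dt / ∫_{0}^{∞} t^4·e^(-2·t) dt.
With ∫ t^4·e^(-2·t) dt = -(t^4/2 + t^3 + 3·t^2/2 + 3·t/2 + 3/4)·e^(-2·t) + C, the region integral is ≈ 0.47002 and the full one is 3/4.
Taking the ratio, P = 0.6267.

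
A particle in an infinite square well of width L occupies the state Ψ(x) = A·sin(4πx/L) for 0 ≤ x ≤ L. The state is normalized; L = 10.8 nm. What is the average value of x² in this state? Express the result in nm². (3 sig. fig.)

⟨x²⟩ = ∫ x^2 |Ψ|² dx over the full domain.
Since the A² factors cancel between numerator and denominator, ⟨x²⟩ = -L^2/(32·π^2) + L^2/3.
With L = 10.8, ⟨x^2⟩ = 38.51.

⟨x^2⟩ ≈ 38.5 nm^2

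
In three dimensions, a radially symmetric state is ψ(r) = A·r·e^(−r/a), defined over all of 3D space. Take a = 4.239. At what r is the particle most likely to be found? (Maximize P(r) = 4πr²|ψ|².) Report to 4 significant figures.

Differentiate P(r) = 4πr²|ψ|² with respect to r and set to zero.
Solving yields r = 2·a.
With a = 4.239, the most probable radial distance is 8.4780.

r ≈ 8.478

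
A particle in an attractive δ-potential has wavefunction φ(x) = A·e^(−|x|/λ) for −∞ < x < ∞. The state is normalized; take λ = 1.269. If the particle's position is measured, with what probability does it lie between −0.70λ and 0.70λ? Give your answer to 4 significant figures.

P ≈ 0.7534

The probability is P = ∫ |φ|² dx over [−0.70λ, 0.70λ].
With A² fixed by ∫|φ|² = 1, i.e. A² = (λ)^(−1), substitute and integrate.
By symmetry take twice the x ≥ 0 contribution in numerator and denominator; the 2's cancel. In terms of u = x/λ (A² and the length scale cancel between numerator and denominator), P = [∫_{0}^{0.70} e^(-2·u) du] / [∫_{0}^{∞} e^(-2·u) du].
Using ∫ e^(-2·u) du = -e^(-2·u)/2, the numerator is 1/2 - e^(-7/5)/2 and the denominator is 1/2.
Taking the ratio, P = 0.75340.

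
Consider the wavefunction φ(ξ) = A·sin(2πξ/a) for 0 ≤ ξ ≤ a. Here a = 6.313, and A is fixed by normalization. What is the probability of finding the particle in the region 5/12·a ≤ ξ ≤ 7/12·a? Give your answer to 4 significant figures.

P ≈ 0.02883

|φ|² is the probability density, so P = ∫_{5/12·a}^{7/12·a} |φ|² dξ.
With A² fixed by ∫|φ|² = 1, i.e. A² = (a/2)^(−1), substitute and integrate.
Substituting u = ξ/a, A² and the length scale cancel in the ratio: P = ∫_{5/12}^{7/12} sin(2·π·u)^2 du / ∫_{0}^{1} sin(2·π·u)^2 du.
An antiderivative of sin(2·π·u)^2 is u/2 - sin(4·π·u)/(8·π); evaluating from 5/12 to 7/12 gives -√(3)/(8·π) + 1/12, while the full integral is 1/2.
The result is P = (-√(3)/4 + π/6)/π.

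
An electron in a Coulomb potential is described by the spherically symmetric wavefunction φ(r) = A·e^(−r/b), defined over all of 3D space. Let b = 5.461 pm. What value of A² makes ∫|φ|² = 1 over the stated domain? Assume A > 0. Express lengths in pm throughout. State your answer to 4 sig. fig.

A^2 ≈ 0.001954 pm^(-3)

Require ∫ |φ|² 4πr² dr = 1 over the whole domain.
(Spherical symmetry: dV = 4πr² dr.)
With φ = A·e^(−r/b), the integral evaluates to A²·[π·b^3].
So A² = (π·b^3)^(−1).
With b = 5.461: A² = 0.0019545 and A = 0.044210.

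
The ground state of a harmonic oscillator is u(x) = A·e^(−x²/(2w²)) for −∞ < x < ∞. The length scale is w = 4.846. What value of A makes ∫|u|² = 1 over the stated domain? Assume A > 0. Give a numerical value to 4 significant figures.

A ≈ 0.3412

We need A² ∫|f|² dx = 1, taking the integral from −∞ to ∞.
With ∫_{−∞}^{∞} x^(2m) e^(−αx²) dx = (2m−1)!!·√π / (2^m α^(m+1/2)), with u = A·e^(−x²/(2w²)), the integral evaluates to A²·[√(π)·w].
Substituting w = 4.846 gives A² = 0.11642, so A = 0.34121.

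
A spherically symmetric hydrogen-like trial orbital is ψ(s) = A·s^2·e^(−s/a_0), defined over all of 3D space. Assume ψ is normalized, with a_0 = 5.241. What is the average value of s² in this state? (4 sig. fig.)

⟨s^2⟩ ≈ 384.6

⟨s²⟩ = ∫ s^2 |ψ|² 4πs² ds over the full domain.
Evaluating both integrals, ⟨s²⟩ = 14·a_0^2.
With a_0 = 5.241, ⟨s^2⟩ = 384.55.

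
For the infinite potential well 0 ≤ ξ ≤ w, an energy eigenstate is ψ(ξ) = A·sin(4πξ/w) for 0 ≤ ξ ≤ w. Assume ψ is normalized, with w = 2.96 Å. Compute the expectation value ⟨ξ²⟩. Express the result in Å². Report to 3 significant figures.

⟨ξ^2⟩ ≈ 2.89 Å^2

By definition ⟨ξ²⟩ = ∫ ξ^2 |ψ(ξ)|² dξ.
Using sin²θ = (1 − cos 2θ)/2, evaluating both integrals, ⟨ξ²⟩ = -w^2/(32·π^2) + w^2/3.
With w = 2.96, ⟨ξ^2⟩ = 2.893.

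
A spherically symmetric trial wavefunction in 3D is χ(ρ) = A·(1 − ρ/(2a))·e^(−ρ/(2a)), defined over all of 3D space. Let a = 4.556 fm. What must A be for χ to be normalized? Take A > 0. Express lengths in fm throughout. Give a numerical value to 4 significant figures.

Normalization requires ∫|χ|² 4πρ² dρ = 1, integrated from 0 to ∞.
The angular integral contributes 4π, leaving ∫₀^∞ ρ²|χ|² dρ.
∫|χ|² 4πρ² dρ = A²·(8·π·a^3).
With a = 4.556: A² = 0.00042074 and A = 0.020512.

A ≈ 0.02051 fm^(-3/2)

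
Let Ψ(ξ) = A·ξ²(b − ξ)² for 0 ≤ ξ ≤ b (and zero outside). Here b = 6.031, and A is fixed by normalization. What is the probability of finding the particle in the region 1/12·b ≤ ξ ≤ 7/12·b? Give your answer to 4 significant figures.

P ≈ 0.6973

P = ∫_{1/12·b}^{7/12·b} |Ψ(ξ)|² dξ.
The normalization integral ∫|Ψ|²dξ over the whole domain equals b^9/630·A², and A² cancels in the ratio.
Let u = ξ/b; then A² and the length scale cancel, so P = ∫_{1/12}^{7/12} u^4·(1 - u)^4 du ÷ ∫_{0}^{1} u^4·(1 - u)^4 du.
An antiderivative of u^4·(1 - u)^4 is u^5·(70·u^4 - 315·u^3 + 540·u^2 - 420·u + 126)/630; evaluating from 1/12 to 7/12 gives ≈ 0.00110681, while the full integral is 1/630.
The result is P = 0.69729.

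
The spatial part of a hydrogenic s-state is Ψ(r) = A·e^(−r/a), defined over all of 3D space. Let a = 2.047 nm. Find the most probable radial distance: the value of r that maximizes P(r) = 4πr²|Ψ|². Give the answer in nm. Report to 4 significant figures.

r ≈ 2.047 nm

Differentiate P(r) = 4πr²|Ψ|² with respect to r and set to zero.
Solving yields r = a.
With a = 2.047, the most probable radial distance is 2.0470 nm.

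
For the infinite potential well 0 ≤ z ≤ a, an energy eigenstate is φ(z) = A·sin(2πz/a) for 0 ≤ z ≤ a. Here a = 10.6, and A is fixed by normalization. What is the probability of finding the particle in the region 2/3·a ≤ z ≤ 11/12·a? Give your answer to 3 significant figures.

P = ∫_{2/3·a}^{11/12·a} |φ(z)|² dz.
The normalization integral ∫|φ|²dz over the whole domain equals a/2·A², and A² cancels in the ratio.
Substituting u = z/a, A² and the length scale cancel in the ratio: P = ∫_{2/3}^{11/12} sin(2·π·u)^2 du / ∫_{0}^{1} sin(2·π·u)^2 du.
An antiderivative of sin(2·π·u)^2 is u/2 - sin(4·π·u)/(8·π); evaluating from 2/3 to 11/12 gives √(3)/(8·π) + 1/8, while the full integral is 1/2.
The result is P = (√(3) + π)/(4·π).

P ≈ 0.388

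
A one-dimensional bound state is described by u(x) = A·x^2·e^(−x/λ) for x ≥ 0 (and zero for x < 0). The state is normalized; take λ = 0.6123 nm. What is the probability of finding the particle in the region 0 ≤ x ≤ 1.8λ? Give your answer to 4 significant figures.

P ≈ 0.2936

The probability is P = ∫ |u|² dx over [0, 1.8λ].
With A² fixed by ∫|u|² = 1, i.e. A² = (3·λ^5/4)^(−1), substitute and integrate.
Let t = x/λ; then A² and the length scale cancel, so P = ∫_{0}^{1.8} t^4·e^(-2·t) dt ÷ ∫_{0}^{∞} t^4·e^(-2·t) dt.
With ∫ t^4·e^(-2·t) dt = -(t^4/2 + t^3 + 3·t^2/2 + 3·t/2 + 3/4)·e^(-2·t) + C, the region integral is ≈ 0.220171 and the full one is 3/4.
The result is P = 0.29356.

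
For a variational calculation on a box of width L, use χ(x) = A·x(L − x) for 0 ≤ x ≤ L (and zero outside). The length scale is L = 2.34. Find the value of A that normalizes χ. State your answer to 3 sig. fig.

A ≈ 0.654

Normalization requires ∫|χ|² dx = 1, integrated from 0 to L.
Expanding the polynomial and integrating term by term, carrying out the integral gives A² · L^5/30.
Hence A² = 1/[L^5/30].
With L = 2.34: A² = 0.4276 and A = 0.6539.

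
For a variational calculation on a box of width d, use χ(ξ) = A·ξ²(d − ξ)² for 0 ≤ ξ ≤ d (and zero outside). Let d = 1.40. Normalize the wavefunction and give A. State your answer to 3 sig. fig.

Normalization requires ∫|χ|² dξ = 1, integrated from 0 to d.
∫|χ|² dξ = A²·(d^9/630).
Hence A² = 1/[d^9/630].
Substituting d = 1.40 gives A² = 30.49, so A = 5.522.

A ≈ 5.52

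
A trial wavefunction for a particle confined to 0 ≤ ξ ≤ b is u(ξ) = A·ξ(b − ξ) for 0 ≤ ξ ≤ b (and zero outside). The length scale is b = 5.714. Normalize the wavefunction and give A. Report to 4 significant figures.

A ≈ 0.07018

Require ∫ |u|² dξ = 1 over the whole domain.
Expanding the polynomial and integrating term by term, ∫|u|² dξ = A²·(b^5/30).
Hence A² = 1/[b^5/30].
With b = 5.714: A² = 0.0049252 and A = 0.070179.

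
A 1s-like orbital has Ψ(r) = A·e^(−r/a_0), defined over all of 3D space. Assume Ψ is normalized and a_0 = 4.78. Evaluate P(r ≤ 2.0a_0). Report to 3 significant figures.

P ≈ 0.762

Integrate the radial probability density 4πr²|Ψ|² over r ≤ 2.0a_0.
Normalization gives A² = 1/(π·a_0^3).
Substituting u = r/a_0, A², 4π and the length scale all cancel in the ratio: P = ∫_{0}^{2.0} u^2·e^(-2·u) du / ∫_{0}^{∞} u^2·e^(-2·u) du.
An antiderivative of u^2·e^(-2·u) is -(2·u^2 + 2·u + 1)·e^(-2·u)/4; evaluating from 0 to 2.0 gives 1/4 - 13·e^(-4)/4, while the full integral is 1/4.
Taking the ratio yields P = 0.7619.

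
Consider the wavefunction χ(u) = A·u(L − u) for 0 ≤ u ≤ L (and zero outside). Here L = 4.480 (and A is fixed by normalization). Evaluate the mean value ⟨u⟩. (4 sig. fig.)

⟨u⟩ ≈ 2.240

The expectation value is the |χ|²-weighted average of u: ∫ u|χ|² du.
Since the A² factors cancel between numerator and denominator, ⟨u⟩ = L/2.
Putting L = 4.480 gives 2.2400.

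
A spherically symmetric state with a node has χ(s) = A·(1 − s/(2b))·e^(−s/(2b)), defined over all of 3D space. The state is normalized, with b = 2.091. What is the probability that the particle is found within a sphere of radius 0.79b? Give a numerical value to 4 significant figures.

Integrate the radial probability density 4πs²|χ|² over s ≤ 0.79b.
A² is fixed by ∫₀^∞ 4πs²|χ|² ds = 1, i.e. A² = (8·π·b^3)^(−1).
Let u = s/b; then A², 4π and the length scale all cancel, so P = ∫_{0}^{0.79} u^2·(1 - u/2)^2·e^(-u) du ÷ ∫_{0}^{∞} u^2·(1 - u/2)^2·e^(-u) du.
Using ∫ u^2·(1 - u/2)^2·e^(-u) du = -(u^4/4 + u^2 + 2·u + 2)·e^(-u), the numerator is ≈ 0.0477979 and the denominator is 2.
The region integral divided by the full integral gives P = 0.023899.

P ≈ 0.02390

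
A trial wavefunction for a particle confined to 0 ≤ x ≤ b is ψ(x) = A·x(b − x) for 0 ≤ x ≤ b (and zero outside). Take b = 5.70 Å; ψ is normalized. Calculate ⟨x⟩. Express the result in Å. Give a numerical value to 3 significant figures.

⟨x⟩ ≈ 2.85 Å

By definition ⟨x⟩ = ∫ x |ψ(x)|² dx.
Expanding the polynomial and integrating term by term, the ratio of the moment integral to the normalization integral gives ⟨x⟩ = b/2.
Putting b = 5.70 gives 2.850.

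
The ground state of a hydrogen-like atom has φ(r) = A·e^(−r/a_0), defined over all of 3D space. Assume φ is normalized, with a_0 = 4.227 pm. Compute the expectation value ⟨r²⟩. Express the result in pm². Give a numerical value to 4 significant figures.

By definition ⟨r²⟩ = ∫ r^2 |φ(r)|² 4πr² dr.
Recall ∫₀^∞ r^m e^(−r/β) dr = m!·β^(m+1), evaluating both integrals, ⟨r²⟩ = 3·a_0^2.
Putting a_0 = 4.227 gives 53.603.

⟨r^2⟩ ≈ 53.60 pm^2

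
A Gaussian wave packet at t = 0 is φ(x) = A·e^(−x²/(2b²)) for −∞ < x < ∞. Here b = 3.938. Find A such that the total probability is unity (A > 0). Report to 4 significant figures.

Normalization requires ∫|φ|² dx = 1, integrated from −∞ to ∞.
The integral (without the A² prefactor) comes out to √(π)·b.
Hence A² = 1/[√(π)·b].
Substituting b = 3.938 gives A² = 0.14327, so A = 0.37851.

A ≈ 0.3785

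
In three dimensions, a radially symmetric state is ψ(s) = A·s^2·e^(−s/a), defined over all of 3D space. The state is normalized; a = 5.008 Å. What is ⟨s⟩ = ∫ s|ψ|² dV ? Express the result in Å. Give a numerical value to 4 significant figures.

By definition ⟨s⟩ = ∫ s |ψ(s)|² 4πs² ds.
Evaluating both integrals, ⟨s⟩ = 7·a/2.
Putting a = 5.008 gives 17.528.

⟨s⟩ ≈ 17.53 Å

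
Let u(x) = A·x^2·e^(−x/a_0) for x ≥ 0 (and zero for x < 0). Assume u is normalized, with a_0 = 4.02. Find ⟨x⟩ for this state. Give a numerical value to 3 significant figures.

⟨x⟩ = ∫ x |u|² dx over the full domain.
Recall ∫₀^∞ x^m e^(−x/β) dx = m!·β^(m+1), the ratio of the moment integral to the normalization integral gives ⟨x⟩ = 5·a_0/2.
With a_0 = 4.02, ⟨x⟩ = 10.05.

⟨x⟩ ≈ 10.1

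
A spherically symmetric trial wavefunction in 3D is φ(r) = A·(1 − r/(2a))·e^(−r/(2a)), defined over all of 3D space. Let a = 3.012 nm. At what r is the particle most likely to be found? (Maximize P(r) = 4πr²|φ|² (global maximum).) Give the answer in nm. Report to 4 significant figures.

The maximum of P(r) = 4πr²|φ|² occurs where its derivative vanishes.
Solving yields r = a·(√(5) + 3).
With a = 3.012, the most probable radial distance is 15.771 nm.

r ≈ 15.77 nm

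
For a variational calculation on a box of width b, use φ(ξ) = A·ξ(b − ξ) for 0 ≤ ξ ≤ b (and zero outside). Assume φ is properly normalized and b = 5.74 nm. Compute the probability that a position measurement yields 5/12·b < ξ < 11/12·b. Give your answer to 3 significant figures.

P = ∫_{5/12·b}^{11/12·b} |φ(ξ)|² dξ.
With A² fixed by ∫|φ|² = 1, i.e. A² = (b^5/30)^(−1), substitute and integrate.
Let u = ξ/b; then A² and the length scale cancel, so P = ∫_{5/12}^{11/12} u^2·(1 - u)^2 du ÷ ∫_{0}^{1} u^2·(1 - u)^2 du.
With ∫ u^2·(1 - u)^2 du = u^3·(6·u^2 - 15·u + 10)/30 + C, the region integral is ≈ 0.021610 and the full one is 1/30.
The result is P = 4481/6912.

P ≈ 0.648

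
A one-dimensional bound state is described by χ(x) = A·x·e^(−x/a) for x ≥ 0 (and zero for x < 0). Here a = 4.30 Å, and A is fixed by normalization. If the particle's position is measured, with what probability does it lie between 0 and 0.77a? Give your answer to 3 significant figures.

|χ|² is the probability density, so P = ∫_{0}^{0.77a} |χ|² dx.
Since A² = 1/(a^3/4), this is the region integral divided by the full normalization integral.
In terms of u = x/a (A² and the length scale cancel between numerator and denominator), P = [∫_{0}^{0.77} u^2·e^(-2·u) du] / [∫_{0}^{∞} u^2·e^(-2·u) du].
With ∫ u^2·e^(-2·u) du = -(2·u^2 + 2·u + 1)·e^(-2·u)/4 + C, the region integral is ≈ 0.050315 and the full one is 1/4.
The result is P = 0.2013.

P ≈ 0.201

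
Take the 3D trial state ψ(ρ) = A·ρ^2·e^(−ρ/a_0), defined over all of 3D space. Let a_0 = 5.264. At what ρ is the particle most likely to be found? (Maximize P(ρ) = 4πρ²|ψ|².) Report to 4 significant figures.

ρ ≈ 15.79

The maximum of P(ρ) = 4πρ²|ψ|² occurs where its derivative vanishes.
This gives ρ = 3·a_0.
With a_0 = 5.264, the most probable radial distance is 15.792.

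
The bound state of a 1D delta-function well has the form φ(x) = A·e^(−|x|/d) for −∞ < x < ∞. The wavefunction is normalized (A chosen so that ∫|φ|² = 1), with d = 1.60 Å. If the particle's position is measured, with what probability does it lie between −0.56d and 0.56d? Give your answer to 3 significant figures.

P ≈ 0.674

P = ∫_{−0.56d}^{0.56d} |φ(x)|² dx.
With A² fixed by ∫|φ|² = 1, i.e. A² = (d)^(−1), substitute and integrate.
Both integrals are even about x = 0, so only the x ≥ 0 halves are needed (the factors of 2 cancel). Let u = x/d; then A² and the length scale cancel, so P = ∫_{0}^{0.56} e^(-2·u) du ÷ ∫_{0}^{∞} e^(-2·u) du.
An antiderivative of e^(-2·u) is -e^(-2·u)/2; evaluating from 0 to 0.56 gives 1/2 - e^(-28/25)/2, while the full integral is 1/2.
This works out to P = 0.6737.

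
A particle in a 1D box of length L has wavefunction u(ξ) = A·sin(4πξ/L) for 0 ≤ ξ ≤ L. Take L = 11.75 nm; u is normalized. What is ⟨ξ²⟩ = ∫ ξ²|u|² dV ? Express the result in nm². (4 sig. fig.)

The expectation value is the |u|²-weighted average of ξ^2: ∫ ξ^2|u|² dξ.
Using sin²θ = (1 − cos 2θ)/2, evaluating both integrals, ⟨ξ²⟩ = -L^2/(32·π^2) + L^2/3.
With L = 11.75, ⟨ξ^2⟩ = 45.584.

⟨ξ^2⟩ ≈ 45.58 nm^2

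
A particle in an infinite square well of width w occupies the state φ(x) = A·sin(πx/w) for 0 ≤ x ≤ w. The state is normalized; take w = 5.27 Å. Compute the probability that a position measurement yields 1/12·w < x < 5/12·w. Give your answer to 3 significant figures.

P ≈ 0.333

|φ|² is the probability density, so P = ∫_{1/12·w}^{5/12·w} |φ|² dx.
Since A² = 1/(w/2), this is the region integral divided by the full normalization integral.
Substituting u = x/w, A² and the length scale cancel in the ratio: P = ∫_{1/12}^{5/12} sin(π·u)^2 du / ∫_{0}^{1} sin(π·u)^2 du.
Using ∫ sin(π·u)^2 du = u/2 - sin(2·π·u)/(4·π), the numerator is 1/6 and the denominator is 1/2.
This works out to P = 1/3.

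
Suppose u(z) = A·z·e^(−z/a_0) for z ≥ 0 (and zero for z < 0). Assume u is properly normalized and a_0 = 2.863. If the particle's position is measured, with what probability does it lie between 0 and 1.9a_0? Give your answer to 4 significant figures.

|u|² is the probability density, so P = ∫_{0}^{1.9a_0} |u|² dz.
The normalization integral ∫|u|²dz over the whole domain equals a_0^3/4·A², and A² cancels in the ratio.
Let t = z/a_0; then A² and the length scale cancel, so P = ∫_{0}^{1.9} t^2·e^(-2·t) dt ÷ ∫_{0}^{∞} t^2·e^(-2·t) dt.
An antiderivative of t^2·e^(-2·t) is -(2·t^2 + 2·t + 1)·e^(-2·t)/4; evaluating from 0 to 1.9 gives 1/4 - 601·e^(-19/5)/200, while the full integral is 1/4.
This works out to P = 0.73110.

P ≈ 0.7311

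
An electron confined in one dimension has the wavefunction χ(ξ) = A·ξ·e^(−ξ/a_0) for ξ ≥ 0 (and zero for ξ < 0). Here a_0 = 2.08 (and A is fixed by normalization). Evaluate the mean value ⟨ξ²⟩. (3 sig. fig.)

⟨ξ^2⟩ ≈ 13.0

⟨ξ²⟩ = ∫ ξ^2 |χ|² dξ over the full domain.
The ratio of the moment integral to the normalization integral gives ⟨ξ²⟩ = 3·a_0^2.
With a_0 = 2.08, ⟨ξ^2⟩ = 12.98.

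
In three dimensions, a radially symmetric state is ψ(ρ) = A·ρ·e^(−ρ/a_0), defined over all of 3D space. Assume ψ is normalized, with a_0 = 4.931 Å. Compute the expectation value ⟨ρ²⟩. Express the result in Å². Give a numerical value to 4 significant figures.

The expectation value is the |ψ|²-weighted average of ρ^2: ∫ ρ^2|ψ|² 4πρ² dρ.
Evaluating both integrals, ⟨ρ²⟩ = 15·a_0^2/2.
With a_0 = 4.931, ⟨ρ^2⟩ = 182.36.

⟨ρ^2⟩ ≈ 182.4 Å^2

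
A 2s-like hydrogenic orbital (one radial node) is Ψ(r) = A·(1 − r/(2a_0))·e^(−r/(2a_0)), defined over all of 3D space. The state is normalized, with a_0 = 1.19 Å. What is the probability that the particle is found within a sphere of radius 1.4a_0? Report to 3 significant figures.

P ≈ 0.0481

Integrate the radial probability density 4πr²|Ψ|² over r ≤ 1.4a_0.
Normalization gives A² = 1/(8·π·a_0^3).
Let u = r/a_0; then A², 4π and the length scale all cancel, so P = ∫_{0}^{1.4} u^2·(1 - u/2)^2·e^(-u) du ÷ ∫_{0}^{∞} u^2·(1 - u/2)^2·e^(-u) du.
With ∫ u^2·(1 - u/2)^2·e^(-u) du = -(u^4/4 + u^2 + 2·u + 2)·e^(-u) + C, the region integral is ≈ 0.096173 and the full one is 2.
The region integral divided by the full integral gives P = 0.04809.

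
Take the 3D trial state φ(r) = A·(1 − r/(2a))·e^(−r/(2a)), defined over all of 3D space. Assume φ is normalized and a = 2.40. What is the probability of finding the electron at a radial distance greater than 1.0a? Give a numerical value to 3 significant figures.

Integrate the radial probability density 4πr²|φ|² over r > 1.0a.
A² is fixed by ∫₀^∞ 4πr²|φ|² dr = 1, i.e. A² = (8·π·a^3)^(−1).
Substituting u = r/a, A², 4π and the length scale all cancel in the ratio: P = ∫_{1.0}^{∞} u^2·(1 - u/2)^2·e^(-u) du / ∫_{0}^{∞} u^2·(1 - u/2)^2·e^(-u) du.
An antiderivative of u^2·(1 - u/2)^2·e^(-u) is -(u^4/4 + u^2 + 2·u + 2)·e^(-u); evaluating from 1.0 to ∞ gives 21·e^(-1)/4, while the full integral is 2.
This evaluates to P = 0.9657.

P ≈ 0.966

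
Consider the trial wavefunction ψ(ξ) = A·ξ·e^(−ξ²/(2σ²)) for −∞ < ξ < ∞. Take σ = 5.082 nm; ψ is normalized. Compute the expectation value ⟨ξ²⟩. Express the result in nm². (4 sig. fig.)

By definition ⟨ξ²⟩ = ∫ ξ^2 |ψ(ξ)|² dξ.
Using the Gaussian integral ∫_{−∞}^{∞} e^(−αξ²) dξ = √(π/α), since the A² factors cancel between numerator and denominator, ⟨ξ²⟩ = 3·σ^2/2.
With σ = 5.082, ⟨ξ^2⟩ = 38.740.

⟨ξ^2⟩ ≈ 38.74 nm^2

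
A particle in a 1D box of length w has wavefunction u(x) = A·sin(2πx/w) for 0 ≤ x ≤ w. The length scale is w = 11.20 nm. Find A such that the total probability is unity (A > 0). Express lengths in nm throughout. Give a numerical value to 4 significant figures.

A ≈ 0.4226 nm^(-1/2)

We need A² ∫|f|² dx = 1, taking the integral from 0 to w.
Carrying out the integral gives A² · w/2.
Setting this equal to 1 gives A² = 1/(w/2).
Plugging in w = 11.20 yields A = 0.42258.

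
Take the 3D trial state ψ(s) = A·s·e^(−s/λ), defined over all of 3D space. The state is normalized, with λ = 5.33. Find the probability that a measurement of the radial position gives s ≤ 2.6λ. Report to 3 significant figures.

P ≈ 0.594

Integrate the radial probability density 4πs²|ψ|² over s ≤ 2.6λ.
A² is fixed by ∫₀^∞ 4πs²|ψ|² ds = 1, i.e. A² = (3·π·λ^5)^(−1).
Let u = s/λ; then A², 4π and the length scale all cancel, so P = ∫_{0}^{2.6} u^4·e^(-2·u) du ÷ ∫_{0}^{∞} u^4·e^(-2·u) du.
Using ∫ u^4·e^(-2·u) du = -(u^4/2 + u^3 + 3·u^2/2 + 3·u/2 + 3/4)·e^(-2·u), the numerator is ≈ 0.44540 and the denominator is 3/4.
This evaluates to P = 0.5939.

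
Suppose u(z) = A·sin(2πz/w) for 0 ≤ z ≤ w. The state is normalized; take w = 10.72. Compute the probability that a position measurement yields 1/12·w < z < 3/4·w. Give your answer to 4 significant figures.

P ≈ 0.7356

P = ∫_{1/12·w}^{3/4·w} |u(z)|² dz.
The normalization integral ∫|u|²dz over the whole domain equals w/2·A², and A² cancels in the ratio.
Let t = z/w; then A² and the length scale cancel, so P = ∫_{1/12}^{3/4} sin(2·π·t)^2 dt ÷ ∫_{0}^{1} sin(2·π·t)^2 dt.
With ∫ sin(2·π·t)^2 dt = t/2 - sin(4·π·t)/(8·π) + C, the region integral is √(3)/(16·π) + 1/3 and the full one is 1/2.
This works out to P = √(3)/(8·π) + 2/3.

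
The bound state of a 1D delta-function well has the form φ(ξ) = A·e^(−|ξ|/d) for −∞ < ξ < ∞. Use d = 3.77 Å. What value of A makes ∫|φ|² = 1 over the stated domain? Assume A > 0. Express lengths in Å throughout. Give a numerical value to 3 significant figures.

The normalization condition is ∫|φ|² dξ = 1 from −∞ to ∞.
Recall ∫₀^∞ ξ^m e^(−ξ/β) dξ = m!·β^(m+1), ∫|φ|² dξ = A²·(d).
Plugging in d = 3.77 yields A = 0.5150.

A ≈ 0.515 Å^(-1/2)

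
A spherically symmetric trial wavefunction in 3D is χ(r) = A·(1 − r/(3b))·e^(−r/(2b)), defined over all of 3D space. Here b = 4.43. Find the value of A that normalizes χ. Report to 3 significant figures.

A ≈ 0.0371

Require ∫ |χ|² 4πr² dr = 1 over the whole domain.
In 3D with spherical symmetry the volume element is 4πr² dr.
Using ∫₀^∞ rⁿ e^(−αr) dr = n!/αⁿ⁺¹, with χ = A·(1 − r/(3b))·e^(−r/(2b)), the integral evaluates to A²·[8·π·b^3/3].
So A² = (8·π·b^3/3)^(−1).
Plugging in b = 4.43 yields A = 0.03705.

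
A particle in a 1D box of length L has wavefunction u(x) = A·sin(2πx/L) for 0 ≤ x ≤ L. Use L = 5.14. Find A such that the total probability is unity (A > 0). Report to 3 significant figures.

A ≈ 0.624

Normalization requires ∫|u|² dx = 1, integrated from 0 to L.
With ∫₀^L sin²(nπx/L) dx = L/2, the integral (without the A² prefactor) comes out to L/2.
Plugging in L = 5.14 yields A = 0.6238.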